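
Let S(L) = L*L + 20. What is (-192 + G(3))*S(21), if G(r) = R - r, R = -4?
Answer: -91739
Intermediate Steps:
S(L) = 20 + L**2 (S(L) = L**2 + 20 = 20 + L**2)
G(r) = -4 - r
(-192 + G(3))*S(21) = (-192 + (-4 - 1*3))*(20 + 21**2) = (-192 + (-4 - 3))*(20 + 441) = (-192 - 7)*461 = -199*461 = -91739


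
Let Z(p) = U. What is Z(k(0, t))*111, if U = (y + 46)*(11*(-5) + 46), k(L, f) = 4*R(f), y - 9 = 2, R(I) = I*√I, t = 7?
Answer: -56943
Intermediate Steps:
R(I) = I^(3/2)
y = 11 (y = 9 + 2 = 11)
k(L, f) = 4*f^(3/2)
U = -513 (U = (11 + 46)*(11*(-5) + 46) = 57*(-55 + 46) = 57*(-9) = -513)
Z(p) = -513
Z(k(0, t))*111 = -513*111 = -56943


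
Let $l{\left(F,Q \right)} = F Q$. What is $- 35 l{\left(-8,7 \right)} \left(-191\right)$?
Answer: $-374360$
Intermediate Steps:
$- 35 l{\left(-8,7 \right)} \left(-191\right) = - 35 \left(\left(-8\right) 7\right) \left(-191\right) = \left(-35\right) \left(-56\right) \left(-191\right) = 1960 \left(-191\right) = -374360$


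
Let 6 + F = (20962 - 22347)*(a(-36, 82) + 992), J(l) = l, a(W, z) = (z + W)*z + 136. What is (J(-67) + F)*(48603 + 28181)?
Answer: -521100221232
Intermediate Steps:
a(W, z) = 136 + z*(W + z) (a(W, z) = (W + z)*z + 136 = z*(W + z) + 136 = 136 + z*(W + z))
F = -6786506 (F = -6 + (20962 - 22347)*((136 + 82**2 - 36*82) + 992) = -6 - 1385*((136 + 6724 - 2952) + 992) = -6 - 1385*(3908 + 992) = -6 - 1385*4900 = -6 - 6786500 = -6786506)
(J(-67) + F)*(48603 + 28181) = (-67 - 6786506)*(48603 + 28181) = -6786573*76784 = -521100221232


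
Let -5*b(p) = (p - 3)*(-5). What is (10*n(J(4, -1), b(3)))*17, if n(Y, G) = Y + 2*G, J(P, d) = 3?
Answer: 510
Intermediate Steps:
b(p) = -3 + p (b(p) = -(p - 3)*(-5)/5 = -(-3 + p)*(-5)/5 = -(15 - 5*p)/5 = -3 + p)
(10*n(J(4, -1), b(3)))*17 = (10*(3 + 2*(-3 + 3)))*17 = (10*(3 + 2*0))*17 = (10*(3 + 0))*17 = (10*3)*17 = 30*17 = 510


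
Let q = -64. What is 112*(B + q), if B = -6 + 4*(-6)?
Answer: -10528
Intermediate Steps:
B = -30 (B = -6 - 24 = -30)
112*(B + q) = 112*(-30 - 64) = 112*(-94) = -10528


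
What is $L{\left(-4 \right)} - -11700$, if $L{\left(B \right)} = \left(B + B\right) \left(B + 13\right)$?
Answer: $11628$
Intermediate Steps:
$L{\left(B \right)} = 2 B \left(13 + B\right)$
$L{\left(-4 \right)} - -11700 = 2 \left(-4\right) \left(13 - 4\right) - -11700 = 2 \left(-4\right) 9 + 11700 = -72 + 11700 = 11628$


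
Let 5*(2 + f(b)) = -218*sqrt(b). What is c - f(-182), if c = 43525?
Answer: 43527 + 218*I*sqrt(182)/5 ≈ 43527.0 + 588.2*I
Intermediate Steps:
f(b) = -2 - 218*sqrt(b)/5 (f(b) = -2 + (-218*sqrt(b))/5 = -2 - 218*sqrt(b)/5)
c - f(-182) = 43525 - (-2 - 218*I*sqrt(182)/5) = 43525 + (2 + 218*I*sqrt(182)/5) = 43527 + 218*I*sqrt(182)/5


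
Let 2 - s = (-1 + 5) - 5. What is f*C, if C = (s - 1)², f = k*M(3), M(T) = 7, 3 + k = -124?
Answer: -3556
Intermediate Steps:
k = -127 (k = -3 - 124 = -127)
s = 3 (s = 2 - ((-1 + 5) - 5) = 2 - (4 - 5) = 2 - 1*(-1) = 2 + 1 = 3)
f = -889 (f = -127*7 = -889)
C = 4 (C = (3 - 1)² = 2² = 4)
f*C = -889*4 = -3556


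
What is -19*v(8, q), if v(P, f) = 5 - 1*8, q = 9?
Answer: 57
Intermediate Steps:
v(P, f) = -3 (v(P, f) = 5 - 8 = -3)
-19*v(8, q) = -19*(-3) = 57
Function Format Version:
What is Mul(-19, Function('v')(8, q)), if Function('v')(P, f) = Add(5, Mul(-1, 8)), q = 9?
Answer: 57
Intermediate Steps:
Function('v')(P, f) = -3 (Function('v')(P, f) = Add(5, -8) = -3)
Mul(-19, Function('v')(8, q)) = Mul(-19, -3) = 57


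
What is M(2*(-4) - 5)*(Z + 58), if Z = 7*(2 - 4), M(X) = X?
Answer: -572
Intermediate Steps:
Z = -14 (Z = 7*(-2) = -14)
M(2*(-4) - 5)*(Z + 58) = (2*(-4) - 5)*(-14 + 58) = (-8 - 5)*44 = -13*44 = -572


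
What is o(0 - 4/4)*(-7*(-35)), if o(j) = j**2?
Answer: 245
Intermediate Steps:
o(0 - 4/4)*(-7*(-35)) = (0 - 4/4)**2*(-7*(-35)) = (0 - 4/4)**2*245 = (0 - 2*1/2)**2*245 = (0 - 1)**2*245 = (-1)**2*245 = 1*245 = 245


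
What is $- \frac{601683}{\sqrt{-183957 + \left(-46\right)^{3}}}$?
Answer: $\frac{601683 i \sqrt{281293}}{281293} \approx 1134.5 i$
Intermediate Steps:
$- \frac{601683}{\sqrt{-183957 + \left(-46\right)^{3}}} = - \frac{601683}{\sqrt{-183957 - 97336}} = - \frac{601683}{\sqrt{-281293}} = - \frac{601683}{i \sqrt{281293}} = - 601683 \left(- \frac{i \sqrt{281293}}{281293}\right) = \frac{601683 i \sqrt{281293}}{281293}$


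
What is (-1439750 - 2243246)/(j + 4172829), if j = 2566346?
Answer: -3682996/6739175 ≈ -0.54650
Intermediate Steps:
(-1439750 - 2243246)/(j + 4172829) = (-1439750 - 2243246)/(2566346 + 4172829) = -3682996/6739175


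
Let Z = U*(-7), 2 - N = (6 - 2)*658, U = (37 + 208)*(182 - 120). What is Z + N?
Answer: -108960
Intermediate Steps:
U = 15190 (U = 245*62 = 15190)
N = -2630 (N = 2 - (6 - 2)*658 = 2 - 4*658 = 2 - 1*2632 = 2 - 2632 = -2630)
Z = -106330 (Z = 15190*(-7) = -106330)
Z + N = -106330 - 2630 = -108960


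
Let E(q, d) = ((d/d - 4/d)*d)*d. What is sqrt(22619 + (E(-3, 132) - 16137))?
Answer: sqrt(23378) ≈ 152.90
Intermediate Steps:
E(q, d) = d**2*(1 - 4/d) (E(q, d) = ((1 - 4/d)*d)*d = (d*(1 - 4/d))*d = d**2*(1 - 4/d))
sqrt(22619 + (E(-3, 132) - 16137)) = sqrt(22619 + (132*(-4 + 132) - 16137)) = sqrt(22619 + (132*128 - 16137)) = sqrt(22619 + (16896 - 16137)) = sqrt(22619 + 759) = sqrt(23378)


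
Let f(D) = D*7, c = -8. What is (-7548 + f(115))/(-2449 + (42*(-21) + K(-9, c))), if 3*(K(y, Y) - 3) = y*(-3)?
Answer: 6743/3319 ≈ 2.0316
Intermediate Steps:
K(y, Y) = 3 - y (K(y, Y) = 3 + (y*(-3))/3 = 3 + (-3*y)/3 = 3 - y)
f(D) = 7*D
(-7548 + f(115))/(-2449 + (42*(-21) + K(-9, c))) = (-7548 + 7*115)/(-2449 + (42*(-21) + (3 - 1*(-9)))) = (-7548 + 805)/(-2449 + (-882 + (3 + 9))) = -6743/(-2449 + (-882 + 12)) = -6743/(-2449 - 870) = -6743/(-3319) = -6743*(-1/3319) = 6743/3319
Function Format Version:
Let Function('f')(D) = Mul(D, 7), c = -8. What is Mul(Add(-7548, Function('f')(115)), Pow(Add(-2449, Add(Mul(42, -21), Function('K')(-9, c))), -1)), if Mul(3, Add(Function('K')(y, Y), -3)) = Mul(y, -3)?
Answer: Rational(6743, 3319) ≈ 2.0316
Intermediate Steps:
Function('K')(y, Y) = Add(3, Mul(-1, y)) (Function('K')(y, Y) = Add(3, Mul(Rational(1, 3), Mul(y, -3))) = Add(3, Mul(Rational(1, 3), Mul(-3, y))) = Add(3, Mul(-1, y)))
Function('f')(D) = Mul(7, D)
Mul(Add(-7548, Function('f')(115)), Pow(Add(-2449, Add(Mul(42, -21), Function('K')(-9, c))), -1)) = Mul(Add(-7548, Mul(7, 115)), Pow(Add(-2449, Add(Mul(42, -21), Add(3, Mul(-1, -9)))), -1)) = Mul(Add(-7548, 805), Pow(Add(-2449, Add(-882, Add(3, 9))), -1)) = Mul(-6743, Pow(Add(-2449, Add(-882, 12)), -1)) = Mul(-6743, Pow(Add(-2449, -870), -1)) = Mul(-6743, Pow(-3319, -1)) = Mul(-6743, Rational(-1, 3319)) = Rational(6743, 3319)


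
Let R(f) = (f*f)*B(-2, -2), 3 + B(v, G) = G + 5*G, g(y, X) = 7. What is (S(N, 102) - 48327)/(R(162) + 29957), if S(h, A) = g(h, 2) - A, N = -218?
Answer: 48422/363703 ≈ 0.13314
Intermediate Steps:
S(h, A) = 7 - A
B(v, G) = -3 + 6*G (B(v, G) = -3 + (G + 5*G) = -3 + 6*G)
R(f) = -15*f² (R(f) = (f*f)*(-3 + 6*(-2)) = f²*(-3 - 12) = f²*(-15) = -15*f²)
(S(N, 102) - 48327)/(R(162) + 29957) = ((7 - 1*102) - 48327)/(-15*162² + 29957) = ((7 - 102) - 48327)/(-15*26244 + 29957) = (-95 - 48327)/(-393660 + 29957) = -48422/(-363703) = -48422*(-1/363703) = 48422/363703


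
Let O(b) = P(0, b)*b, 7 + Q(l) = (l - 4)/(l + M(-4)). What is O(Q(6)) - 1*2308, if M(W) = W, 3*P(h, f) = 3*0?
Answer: -2308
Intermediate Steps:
P(h, f) = 0 (P(h, f) = (3*0)/3 = (1/3)*0 = 0)
Q(l) = -6 (Q(l) = -7 + (l - 4)/(l - 4) = -7 + (-4 + l)/(-4 + l) = -7 + 1 = -6)
O(b) = 0 (O(b) = 0*b = 0)
O(Q(6)) - 1*2308 = 0 - 1*2308 = 0 - 2308 = -2308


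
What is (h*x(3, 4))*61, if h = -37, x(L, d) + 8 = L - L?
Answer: 18056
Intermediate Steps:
x(L, d) = -8 (x(L, d) = -8 + (L - L) = -8 + 0 = -8)
(h*x(3, 4))*61 = -37*(-8)*61 = 296*61 = 18056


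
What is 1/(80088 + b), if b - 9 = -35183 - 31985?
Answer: 1/12929 ≈ 7.7346e-5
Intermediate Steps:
b = -67159 (b = 9 + (-35183 - 31985) = 9 - 67168 = -67159)
1/(80088 + b) = 1/(80088 - 67159) = 1/12929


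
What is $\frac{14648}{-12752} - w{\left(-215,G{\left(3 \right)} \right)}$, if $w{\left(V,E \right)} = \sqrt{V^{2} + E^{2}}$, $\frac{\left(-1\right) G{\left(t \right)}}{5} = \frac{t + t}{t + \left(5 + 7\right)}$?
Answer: $- \frac{1831}{1594} - \sqrt{46229} \approx -216.16$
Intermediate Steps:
$G{\left(t \right)} = - \frac{10 t}{12 + t}$ ($G{\left(t \right)} = - 5 \frac{t + t}{t + \left(5 + 7\right)} = - 5 \frac{2 t}{t + 12} = - 5 \frac{2 t}{12 + t} = - \frac{10 t}{12 + t}$)
$w{\left(V,E \right)} = \sqrt{E^{2} + V^{2}}$
$\frac{14648}{-12752} - w{\left(-215,G{\left(3 \right)} \right)} = \frac{14648}{-12752} - \sqrt{\left(\left(-10\right) 3 \frac{1}{12 + 3}\right)^{2} + \left(-215\right)^{2}} = 14648 \left(- \frac{1}{12752}\right) - \sqrt{\left(\left(-10\right) 3 \cdot \frac{1}{15}\right)^{2} + 46225} = - \frac{1831}{1594} - \sqrt{\left(\left(-10\right) 3 \cdot \frac{1}{15}\right)^{2} + 46225} = - \frac{1831}{1594} - \sqrt{\left(-2\right)^{2} + 46225} = - \frac{1831}{1594} - \sqrt{4 + 46225} = - \frac{1831}{1594} - \sqrt{46229}$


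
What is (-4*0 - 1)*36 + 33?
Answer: -3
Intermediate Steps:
(-4*0 - 1)*36 + 33 = (0 - 1)*36 + 33 = -1*36 + 33 = -36 + 33 = -3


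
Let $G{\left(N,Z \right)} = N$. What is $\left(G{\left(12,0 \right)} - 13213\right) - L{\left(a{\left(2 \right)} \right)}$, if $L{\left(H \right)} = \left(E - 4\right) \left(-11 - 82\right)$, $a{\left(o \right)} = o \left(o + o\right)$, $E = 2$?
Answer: $-13387$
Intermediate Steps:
$a{\left(o \right)} = 2 o^{2}$ ($a{\left(o \right)} = o 2 o = 2 o^{2}$)
$L{\left(H \right)} = 186$ ($L{\left(H \right)} = \left(2 - 4\right) \left(-11 - 82\right) = \left(-2\right) \left(-93\right) = 186$)
$\left(G{\left(12,0 \right)} - 13213\right) - L{\left(a{\left(2 \right)} \right)} = \left(12 - 13213\right) - 186 = -13201 - 186 = -13387$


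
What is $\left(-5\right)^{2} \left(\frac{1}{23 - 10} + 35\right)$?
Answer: $\frac{11400}{13} \approx 876.92$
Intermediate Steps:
$\left(-5\right)^{2} \left(\frac{1}{23 - 10} + 35\right) = 25 \left(\frac{1}{13} + 35\right) = 25 \cdot \frac{456}{13} = \frac{11400}{13}$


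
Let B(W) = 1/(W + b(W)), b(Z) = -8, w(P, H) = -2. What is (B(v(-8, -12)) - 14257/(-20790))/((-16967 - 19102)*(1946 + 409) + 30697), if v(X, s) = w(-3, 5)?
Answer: -6089/882658140210 ≈ -6.8985e-9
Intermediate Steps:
v(X, s) = -2
B(W) = 1/(-8 + W) (B(W) = 1/(W - 8) = 1/(-8 + W))
(B(v(-8, -12)) - 14257/(-20790))/((-16967 - 19102)*(1946 + 409) + 30697) = (1/(-8 - 2) - 14257/(-20790))/((-16967 - 19102)*(1946 + 409) + 30697) = (1/(-10) - 14257*(-1/20790))/(-36069*2355 + 30697) = (-⅒ + 14257/20790)/(-84942495 + 30697) = (6089/10395)/(-84911798) = (6089/10395)*(-1/84911798) = -6089/882658140210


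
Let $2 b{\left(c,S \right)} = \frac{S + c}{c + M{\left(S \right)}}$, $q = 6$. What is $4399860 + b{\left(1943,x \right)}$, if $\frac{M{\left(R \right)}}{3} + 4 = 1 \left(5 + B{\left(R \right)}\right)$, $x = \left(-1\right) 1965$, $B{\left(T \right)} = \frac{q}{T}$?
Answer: $\frac{5608167145435}{1274624} \approx 4.3999 \cdot 10^{6}$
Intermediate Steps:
$B{\left(T \right)} = \frac{6}{T}$
$x = -1965$
$M{\left(R \right)} = 3 + \frac{18}{R}$ ($M{\left(R \right)} = -12 + 3 \cdot 1 \left(5 + \frac{6}{R}\right) = -12 + 3 \left(5 + \frac{6}{R}\right) = -12 + \left(15 + \frac{18}{R}\right) = 3 + \frac{18}{R}$)
$b{\left(c,S \right)} = \frac{S + c}{2 \left(3 + c + \frac{18}{S}\right)}$ ($b{\left(c,S \right)} = \frac{\left(S + c\right) \frac{1}{c + \left(3 + \frac{18}{S}\right)}}{2} = \frac{\left(S + c\right) \frac{1}{3 + c + \frac{18}{S}}}{2} = \frac{\frac{1}{3 + c + \frac{18}{S}} \left(S + c\right)}{2} = \frac{S + c}{2 \left(3 + c + \frac{18}{S}\right)}$)
$4399860 + b{\left(1943,x \right)} = 4399860 + \frac{1}{2} \left(-1965\right) \frac{1}{18 + 3 \left(-1965\right) - 3817995} \left(-1965 + 1943\right) = 4399860 + \frac{1}{2} \left(-1965\right) \frac{1}{18 - 5895 - 3817995} \left(-22\right) = 4399860 + \frac{1}{2} \left(-1965\right) \frac{1}{-3823872} \left(-22\right) = 4399860 + \frac{1}{2} \left(-1965\right) \left(- \frac{1}{3823872}\right) \left(-22\right) = 4399860 - \frac{7205}{1274624} = \frac{5608167145435}{1274624}$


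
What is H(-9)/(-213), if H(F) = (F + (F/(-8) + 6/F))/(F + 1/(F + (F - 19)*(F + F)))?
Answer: -11275/2529872 ≈ -0.0044567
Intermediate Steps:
H(F) = (6/F + 7*F/8)/(F + 1/(F + 2*F*(-19 + F))) (H(F) = (F + (F*(-⅛) + 6/F))/(F + 1/(F + (-19 + F)*(2*F))) = (F + (-F/8 + 6/F))/(F + 1/(F + 2*F*(-19 + F))) = (F + (6/F - F/8))/(F + 1/(F + 2*F*(-19 + F))) = (6/F + 7*F/8)/(F + 1/(F + 2*F*(-19 + F))))
H(-9)/(-213) = ((-1776 - 259*(-9)² + 14*(-9)³ + 96*(-9))/(8*(1 - 37*(-9)² + 2*(-9)³)))/(-213) = ((-1776 - 259*81 + 14*(-729) - 864)/(8*(1 - 37*81 + 2*(-729))))*(-1/213) = ((-1776 - 20979 - 10206 - 864)/(8*(1 - 2997 - 1458)))*(-1/213) = ((⅛)*(-33825)/(-4454))*(-1/213) = ((⅛)*(-1/4454)*(-33825))*(-1/213) = (33825/35632)*(-1/213) = -11275/2529872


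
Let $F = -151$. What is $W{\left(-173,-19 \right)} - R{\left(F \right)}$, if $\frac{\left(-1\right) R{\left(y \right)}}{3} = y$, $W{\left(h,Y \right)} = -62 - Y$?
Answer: $-496$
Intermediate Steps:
$R{\left(y \right)} = - 3 y$
$W{\left(-173,-19 \right)} - R{\left(F \right)} = \left(-62 - -19\right) - \left(-3\right) \left(-151\right) = \left(-62 + 19\right) - 453 = -43 - 453 = -496$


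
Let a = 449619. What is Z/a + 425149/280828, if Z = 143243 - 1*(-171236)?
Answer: 279469576843/126265604532 ≈ 2.2133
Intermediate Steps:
Z = 314479 (Z = 143243 + 171236 = 314479)
Z/a + 425149/280828 = 314479/449619 + 425149/280828 = 279469576843/126265604532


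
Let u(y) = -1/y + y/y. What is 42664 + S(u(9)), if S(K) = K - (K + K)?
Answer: 383968/9 ≈ 42663.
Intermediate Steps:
u(y) = 1 - 1/y (u(y) = -1/y + 1 = 1 - 1/y)
S(K) = -K (S(K) = K - 2*K = -K)
42664 + S(u(9)) = 42664 - (-1 + 9)/9 = 42664 - 8/9 = 383968/9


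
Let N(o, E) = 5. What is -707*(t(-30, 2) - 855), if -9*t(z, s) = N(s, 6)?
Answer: 5443900/9 ≈ 6.0488e+5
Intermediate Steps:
t(z, s) = -5/9 (t(z, s) = -⅑*5 = -5/9)
-707*(t(-30, 2) - 855) = -707*(-5/9 - 855) = -707*(-7700/9) = 5443900/9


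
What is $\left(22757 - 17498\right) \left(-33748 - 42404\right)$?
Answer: $-400483368$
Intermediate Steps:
$\left(22757 - 17498\right) \left(-33748 - 42404\right) = 5259 \left(-76152\right) = -400483368$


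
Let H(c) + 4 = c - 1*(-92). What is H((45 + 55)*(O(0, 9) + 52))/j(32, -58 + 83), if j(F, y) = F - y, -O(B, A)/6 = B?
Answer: 5288/7 ≈ 755.43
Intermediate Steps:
O(B, A) = -6*B
H(c) = 88 + c (H(c) = -4 + (c - 1*(-92)) = -4 + (c + 92) = -4 + (92 + c) = 88 + c)
H((45 + 55)*(O(0, 9) + 52))/j(32, -58 + 83) = (88 + (45 + 55)*(-6*0 + 52))/(32 - (-58 + 83)) = (88 + 100*(0 + 52))/(32 - 1*25) = (88 + 100*52)/(32 - 25) = (88 + 5200)/7 = 5288*(⅐) = 5288/7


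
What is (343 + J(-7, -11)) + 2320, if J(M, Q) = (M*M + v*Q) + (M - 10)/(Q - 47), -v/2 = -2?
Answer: 154761/58 ≈ 2668.3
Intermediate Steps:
v = 4 (v = -2*(-2) = 4)
J(M, Q) = M**2 + 4*Q + (-10 + M)/(-47 + Q) (J(M, Q) = (M*M + 4*Q) + (M - 10)/(Q - 47) = (M**2 + 4*Q) + (-10 + M)/(-47 + Q) = M**2 + 4*Q + (-10 + M)/(-47 + Q))
(343 + J(-7, -11)) + 2320 = (343 + (-10 - 7 - 188*(-11) - 47*(-7)**2 + 4*(-11)**2 - 11*(-7)**2)/(-47 - 11)) + 2320 = (343 + (-10 - 7 + 2068 - 47*49 + 4*121 - 11*49)/(-58)) + 2320 = (343 - (-10 - 7 + 2068 - 2303 + 484 - 539)/58) + 2320 = (343 - 1/58*(-307)) + 2320 = (343 + 307/58) + 2320 = 20201/58 + 2320 = 154761/58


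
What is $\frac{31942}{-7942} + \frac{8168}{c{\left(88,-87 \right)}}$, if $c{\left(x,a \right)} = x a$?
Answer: $- \frac{1758058}{345477} \approx -5.0888$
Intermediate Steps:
$c{\left(x,a \right)} = a x$
$\frac{31942}{-7942} + \frac{8168}{c{\left(88,-87 \right)}} = \frac{31942}{-7942} + \frac{8168}{\left(-87\right) 88} = 31942 \left(- \frac{1}{7942}\right) + \frac{8168}{-7656} = - \frac{15971}{3971} + 8168 \left(- \frac{1}{7656}\right) = - \frac{15971}{3971} - \frac{1021}{957} = - \frac{1758058}{345477}$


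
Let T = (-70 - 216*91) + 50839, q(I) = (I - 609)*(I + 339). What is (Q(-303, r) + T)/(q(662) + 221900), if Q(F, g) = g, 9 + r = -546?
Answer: 10186/91651 ≈ 0.11114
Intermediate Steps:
q(I) = (-609 + I)*(339 + I)
r = -555 (r = -9 - 546 = -555)
T = 31113 (T = (-70 - 19656) + 50839 = -19726 + 50839 = 31113)
(Q(-303, r) + T)/(q(662) + 221900) = (-555 + 31113)/((-206451 + 662² - 270*662) + 221900) = 30558/((-206451 + 438244 - 178740) + 221900) = 30558/(53053 + 221900) = 30558/274953 = 30558*(1/274953) = 10186/91651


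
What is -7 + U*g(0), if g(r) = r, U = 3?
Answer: -7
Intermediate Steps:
-7 + U*g(0) = -7 + 3*0 = -7 + 0 = -7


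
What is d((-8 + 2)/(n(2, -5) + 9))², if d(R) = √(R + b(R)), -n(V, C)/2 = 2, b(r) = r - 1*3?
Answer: -27/5 ≈ -5.4000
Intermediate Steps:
b(r) = -3 + r (b(r) = r - 3 = -3 + r)
n(V, C) = -4 (n(V, C) = -2*2 = -4)
d(R) = √(-3 + 2*R) (d(R) = √(R + (-3 + R)) = √(-3 + 2*R))
d((-8 + 2)/(n(2, -5) + 9))² = (√(-3 + 2*((-8 + 2)/(-4 + 9))))² = (√(-3 + 2*(-6/5)))² = (√(-3 - 12/5))² = (√(-27/5))² = (3*I*√15/5)² = -27/5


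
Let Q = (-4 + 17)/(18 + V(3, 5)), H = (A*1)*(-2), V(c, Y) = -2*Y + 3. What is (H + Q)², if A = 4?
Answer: 5625/121 ≈ 46.488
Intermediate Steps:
V(c, Y) = 3 - 2*Y
H = -8 (H = (4*1)*(-2) = 4*(-2) = -8)
Q = 13/11 (Q = (-4 + 17)/(18 + (3 - 2*5)) = 13/(18 + (3 - 10)) = 13/(18 - 7) = 13/11 ≈ 1.1818)
(H + Q)² = (-8 + 13/11)² = (-75/11)² = 5625/121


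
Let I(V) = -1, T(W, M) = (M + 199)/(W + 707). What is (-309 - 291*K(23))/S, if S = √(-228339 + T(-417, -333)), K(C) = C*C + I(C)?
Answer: 153957*I*√4800837190/33109222 ≈ 322.19*I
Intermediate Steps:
T(W, M) = (199 + M)/(707 + W)
K(C) = -1 + C² (K(C) = C*C - 1 = C² - 1 = -1 + C²)
S = I*√4800837190/145 (S = √(-228339 + (199 - 333)/(707 - 417)) = √(-228339 - 134/290) = √(-228339 + (1/290)*(-134)) = √(-228339 - 67/145) = √(-33109222/145) = I*√4800837190/145 ≈ 477.85*I)
(-309 - 291*K(23))/S = (-309 - 291*(-1 + 23²))/((I*√4800837190/145)) = (-309 - 291*(-1 + 529))*(-I*√4800837190/33109222) = (-309 - 291*528)*(-I*√4800837190/33109222) = (-309 - 153648)*(-I*√4800837190/33109222) = -(-153957)*I*√4800837190/33109222 = 153957*I*√4800837190/33109222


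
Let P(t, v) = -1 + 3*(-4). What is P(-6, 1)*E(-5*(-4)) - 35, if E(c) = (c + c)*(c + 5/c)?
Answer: -10565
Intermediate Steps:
P(t, v) = -13 (P(t, v) = -1 - 12 = -13)
E(c) = 2*c*(c + 5/c) (E(c) = (2*c)*(c + 5/c) = 2*c*(c + 5/c))
P(-6, 1)*E(-5*(-4)) - 35 = -13*(10 + 2*(-5*(-4))**2) - 35 = -13*(10 + 2*20**2) - 35 = -13*(10 + 2*400) - 35 = -13*(10 + 800) - 35 = -13*810 - 35 = -10530 - 35 = -10565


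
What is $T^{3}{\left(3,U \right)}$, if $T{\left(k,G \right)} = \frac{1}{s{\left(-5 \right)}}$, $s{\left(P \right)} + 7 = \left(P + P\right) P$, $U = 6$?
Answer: $\frac{1}{79507} \approx 1.2578 \cdot 10^{-5}$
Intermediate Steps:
$s{\left(P \right)} = -7 + 2 P^{2}$ ($s{\left(P \right)} = -7 + \left(P + P\right) P = -7 + 2 P P = -7 + 2 P^{2}$)
$T{\left(k,G \right)} = \frac{1}{43}$ ($T{\left(k,G \right)} = \frac{1}{-7 + 2 \left(-5\right)^{2}} = \frac{1}{-7 + 2 \cdot 25} = \frac{1}{-7 + 50} = \frac{1}{43}$)
$T^{3}{\left(3,U \right)} = \left(\frac{1}{43}\right)^{3} = \frac{1}{79507}$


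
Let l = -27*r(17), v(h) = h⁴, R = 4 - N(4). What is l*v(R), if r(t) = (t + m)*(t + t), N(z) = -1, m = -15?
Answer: -1147500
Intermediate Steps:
r(t) = 2*t*(-15 + t) (r(t) = (t - 15)*(t + t) = (-15 + t)*(2*t) = 2*t*(-15 + t))
R = 5 (R = 4 - 1*(-1) = 4 + 1 = 5)
l = -1836 (l = -54*17*(-15 + 17) = -54*17*2 = -27*68 = -1836)
l*v(R) = -1836*5⁴ = -1836*625 = -1147500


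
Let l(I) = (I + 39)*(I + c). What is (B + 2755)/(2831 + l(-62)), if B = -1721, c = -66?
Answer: 94/525 ≈ 0.17905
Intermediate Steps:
l(I) = (-66 + I)*(39 + I) (l(I) = (I + 39)*(I - 66) = (39 + I)*(-66 + I) = (-66 + I)*(39 + I))
(B + 2755)/(2831 + l(-62)) = (-1721 + 2755)/(2831 + (-2574 + (-62)² - 27*(-62))) = 1034/(2831 + (-2574 + 3844 + 1674)) = 1034/(2831 + 2944) = 1034/5775 = 1034*(1/5775) = 94/525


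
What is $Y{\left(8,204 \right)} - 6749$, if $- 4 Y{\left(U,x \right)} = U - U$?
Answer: $-6749$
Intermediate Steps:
$Y{\left(U,x \right)} = 0$ ($Y{\left(U,x \right)} = - \frac{U - U}{4} = \left(- \frac{1}{4}\right) 0 = 0$)
$Y{\left(8,204 \right)} - 6749 = 0 - 6749 = -6749$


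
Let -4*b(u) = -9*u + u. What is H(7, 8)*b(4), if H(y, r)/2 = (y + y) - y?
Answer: 112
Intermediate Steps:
H(y, r) = 2*y (H(y, r) = 2*((y + y) - y) = 2*(2*y - y) = 2*y)
b(u) = 2*u (b(u) = -(-9*u + u)/4 = -(-2)*u = 2*u)
H(7, 8)*b(4) = (2*7)*(2*4) = 14*8 = 112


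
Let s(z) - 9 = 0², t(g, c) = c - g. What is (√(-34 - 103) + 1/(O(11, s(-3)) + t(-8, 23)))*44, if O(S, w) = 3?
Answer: 22/17 + 44*I*√137 ≈ 1.2941 + 515.01*I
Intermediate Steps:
s(z) = 9 (s(z) = 9 + 0² = 9 + 0 = 9)
(√(-34 - 103) + 1/(O(11, s(-3)) + t(-8, 23)))*44 = (√(-34 - 103) + 1/(3 + (23 - 1*(-8))))*44 = (√(-137) + 1/(3 + (23 + 8)))*44 = (I*√137 + 1/(3 + 31))*44 = (I*√137 + 1/34)*44 = (1/34 + I*√137)*44 = 22/17 + 44*I*√137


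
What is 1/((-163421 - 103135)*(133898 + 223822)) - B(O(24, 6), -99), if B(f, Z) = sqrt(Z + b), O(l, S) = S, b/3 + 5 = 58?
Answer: -1/95352412320 - 2*sqrt(15) ≈ -7.7460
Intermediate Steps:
b = 159 (b = -15 + 3*58 = -15 + 174 = 159)
B(f, Z) = sqrt(159 + Z) (B(f, Z) = sqrt(Z + 159) = sqrt(159 + Z))
1/((-163421 - 103135)*(133898 + 223822)) - B(O(24, 6), -99) = 1/((-163421 - 103135)*(133898 + 223822)) - sqrt(159 - 99) = 1/(-266556*357720) - sqrt(60) = 1/(-95352412320) - 2*sqrt(15) = -1/95352412320 - 2*sqrt(15)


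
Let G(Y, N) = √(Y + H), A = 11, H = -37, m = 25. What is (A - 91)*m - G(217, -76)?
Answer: -2000 - 6*√5 ≈ -2013.4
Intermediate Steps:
G(Y, N) = √(-37 + Y) (G(Y, N) = √(Y - 37) = √(-37 + Y))
(A - 91)*m - G(217, -76) = (11 - 91)*25 - √(-37 + 217) = -80*25 - √180 = -2000 - 6*√5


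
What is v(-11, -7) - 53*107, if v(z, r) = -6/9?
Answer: -17015/3 ≈ -5671.7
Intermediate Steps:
v(z, r) = -⅔ (v(z, r) = -6*⅑ = -⅔)
v(-11, -7) - 53*107 = -⅔ - 53*107 = -⅔ - 5671 = -17015/3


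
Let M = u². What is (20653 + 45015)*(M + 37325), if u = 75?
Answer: 2820440600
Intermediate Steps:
M = 5625 (M = 75² = 5625)
(20653 + 45015)*(M + 37325) = (20653 + 45015)*(5625 + 37325) = 65668*42950 = 2820440600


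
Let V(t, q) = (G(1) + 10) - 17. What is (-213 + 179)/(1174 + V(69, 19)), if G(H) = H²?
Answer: -17/584 ≈ -0.029110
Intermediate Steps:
V(t, q) = -6 (V(t, q) = (1² + 10) - 17 = (1 + 10) - 17 = 11 - 17 = -6)
(-213 + 179)/(1174 + V(69, 19)) = (-213 + 179)/(1174 - 6) = -34/1168 = -34*1/1168 = -17/584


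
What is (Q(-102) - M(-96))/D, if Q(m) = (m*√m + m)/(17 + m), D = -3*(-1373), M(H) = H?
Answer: 162/6865 + 2*I*√102/6865 ≈ 0.023598 + 0.0029423*I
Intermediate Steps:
D = 4119
Q(m) = (m + m^(3/2))/(17 + m) (Q(m) = (m^(3/2) + m)/(17 + m) = (m + m^(3/2))/(17 + m))
(Q(-102) - M(-96))/D = ((-102 + (-102)^(3/2))/(17 - 102) - 1*(-96))/4119 = ((-102 - 102*I*√102)/(-85) + 96)*(1/4119) = (-(-102 - 102*I*√102)/85 + 96)*(1/4119) = ((6/5 + 6*I*√102/5) + 96)*(1/4119) = (486/5 + 6*I*√102/5)*(1/4119) = 162/6865 + 2*I*√102/6865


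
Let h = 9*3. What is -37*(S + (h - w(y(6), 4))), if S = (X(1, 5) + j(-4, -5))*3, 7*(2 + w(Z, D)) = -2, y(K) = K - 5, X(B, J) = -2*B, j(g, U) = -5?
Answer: -2146/7 ≈ -306.57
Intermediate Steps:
h = 27
y(K) = -5 + K
w(Z, D) = -16/7 (w(Z, D) = -2 + (⅐)*(-2) = -2 - 2/7 = -16/7)
S = -21 (S = (-2*1 - 5)*3 = (-2 - 5)*3 = -7*3 = -21)
-37*(S + (h - w(y(6), 4))) = -37*(-21 + (27 - 1*(-16/7))) = -37*(-21 + (27 + 16/7)) = -37*(-21 + 205/7) = -37*58/7 = -2146/7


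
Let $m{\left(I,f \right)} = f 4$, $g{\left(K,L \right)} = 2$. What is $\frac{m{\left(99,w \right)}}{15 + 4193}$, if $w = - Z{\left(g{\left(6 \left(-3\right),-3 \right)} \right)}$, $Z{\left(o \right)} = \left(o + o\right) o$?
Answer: $- \frac{2}{263} \approx -0.0076046$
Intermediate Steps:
$Z{\left(o \right)} = 2 o^{2}$ ($Z{\left(o \right)} = 2 o o = 2 o^{2}$)
$w = -8$ ($w = - 2 \cdot 2^{2} = - 2 \cdot 4 = \left(-1\right) 8 = -8$)
$m{\left(I,f \right)} = 4 f$
$\frac{m{\left(99,w \right)}}{15 + 4193} = \frac{4 \left(-8\right)}{15 + 4193} = - \frac{32}{4208} = \left(-32\right) \frac{1}{4208} = - \frac{2}{263}$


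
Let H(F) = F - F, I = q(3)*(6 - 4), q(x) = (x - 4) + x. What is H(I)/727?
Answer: 0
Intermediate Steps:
q(x) = -4 + 2*x (q(x) = (-4 + x) + x = -4 + 2*x)
I = 4 (I = (-4 + 2*3)*(6 - 4) = (-4 + 6)*2 = 2*2 = 4)
H(F) = 0
H(I)/727 = 0/727 = 0*(1/727) = 0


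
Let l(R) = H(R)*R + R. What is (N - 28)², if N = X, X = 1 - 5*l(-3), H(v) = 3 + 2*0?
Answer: 1089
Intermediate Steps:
H(v) = 3 (H(v) = 3 + 0 = 3)
l(R) = 4*R (l(R) = 3*R + R = 4*R)
X = 61 (X = 1 - 20*(-3) = 1 - 5*(-12) = 1 + 60 = 61)
N = 61
(N - 28)² = (61 - 28)² = 33² = 1089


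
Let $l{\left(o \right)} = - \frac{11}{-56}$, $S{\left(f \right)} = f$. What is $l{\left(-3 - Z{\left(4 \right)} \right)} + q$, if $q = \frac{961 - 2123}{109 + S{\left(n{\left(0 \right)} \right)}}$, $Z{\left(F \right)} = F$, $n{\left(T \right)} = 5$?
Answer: $- \frac{31909}{3192} \approx -9.9966$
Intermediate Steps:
$l{\left(o \right)} = \frac{11}{56}$ ($l{\left(o \right)} = \left(-11\right) \left(- \frac{1}{56}\right) = \frac{11}{56}$)
$q = - \frac{581}{57}$ ($q = \frac{961 - 2123}{109 + 5} = - \frac{1162}{114} = \left(-1162\right) \frac{1}{114} = - \frac{581}{57} \approx -10.193$)
$l{\left(-3 - Z{\left(4 \right)} \right)} + q = \frac{11}{56} - \frac{581}{57} = - \frac{31909}{3192}$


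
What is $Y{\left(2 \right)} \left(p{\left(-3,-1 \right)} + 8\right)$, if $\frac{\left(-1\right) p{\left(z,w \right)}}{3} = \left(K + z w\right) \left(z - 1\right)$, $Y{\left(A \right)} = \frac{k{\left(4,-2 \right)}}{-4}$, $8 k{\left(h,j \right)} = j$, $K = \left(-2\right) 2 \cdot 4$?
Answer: $- \frac{37}{4} \approx -9.25$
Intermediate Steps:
$K = -16$ ($K = \left(-4\right) 4 = -16$)
$k{\left(h,j \right)} = \frac{j}{8}$
$Y{\left(A \right)} = \frac{1}{16}$ ($Y{\left(A \right)} = \frac{\frac{1}{8} \left(-2\right)}{-4} = \left(- \frac{1}{4}\right) \left(- \frac{1}{4}\right) = \frac{1}{16}$)
$p{\left(z,w \right)} = - 3 \left(-1 + z\right) \left(-16 + w z\right)$ ($p{\left(z,w \right)} = - 3 \left(-16 + z w\right) \left(z - 1\right) = - 3 \left(-16 + w z\right) \left(-1 + z\right) = - 3 \left(-1 + z\right) \left(-16 + w z\right)$)
$Y{\left(2 \right)} \left(p{\left(-3,-1 \right)} + 8\right) = \frac{\left(-48 + 48 \left(-3\right) - - 3 \left(-3\right)^{2} + 3 \left(-1\right) \left(-3\right)\right) + 8}{16} = \frac{\left(-48 - 144 - \left(-3\right) 9 + 9\right) + 8}{16} = \frac{\left(-48 - 144 + 27 + 9\right) + 8}{16} = \frac{-156 + 8}{16} = \frac{1}{16} \left(-148\right) = - \frac{37}{4}$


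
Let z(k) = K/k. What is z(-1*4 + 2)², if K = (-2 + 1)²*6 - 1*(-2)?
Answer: 16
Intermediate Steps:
K = 8 (K = (-1)²*6 + 2 = 1*6 + 2 = 6 + 2 = 8)
z(k) = 8/k
z(-1*4 + 2)² = (8/(-1*4 + 2))² = (8/(-4 + 2))² = (8/(-2))² = (8*(-½))² = (-4)² = 16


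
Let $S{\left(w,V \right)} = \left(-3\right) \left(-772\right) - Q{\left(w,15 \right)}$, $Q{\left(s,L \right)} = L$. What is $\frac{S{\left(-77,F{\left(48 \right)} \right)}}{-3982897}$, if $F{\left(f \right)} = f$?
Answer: $- \frac{2301}{3982897} \approx -0.00057772$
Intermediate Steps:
$S{\left(w,V \right)} = 2301$ ($S{\left(w,V \right)} = \left(-3\right) \left(-772\right) - 15 = 2316 - 15 = 2301$)
$\frac{S{\left(-77,F{\left(48 \right)} \right)}}{-3982897} = \frac{2301}{-3982897} = 2301 \left(- \frac{1}{3982897}\right) = - \frac{2301}{3982897}$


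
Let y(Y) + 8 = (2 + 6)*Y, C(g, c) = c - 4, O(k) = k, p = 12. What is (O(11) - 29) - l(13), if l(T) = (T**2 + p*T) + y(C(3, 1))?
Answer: -311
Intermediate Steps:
C(g, c) = -4 + c
y(Y) = -8 + 8*Y (y(Y) = -8 + (2 + 6)*Y = -8 + 8*Y)
l(T) = -32 + T**2 + 12*T (l(T) = (T**2 + 12*T) + (-8 + 8*(-4 + 1)) = (T**2 + 12*T) + (-8 + 8*(-3)) = (T**2 + 12*T) + (-8 - 24) = (T**2 + 12*T) - 32 = -32 + T**2 + 12*T)
(O(11) - 29) - l(13) = (11 - 29) - (-32 + 13**2 + 12*13) = -18 - (-32 + 169 + 156) = -18 - 1*293 = -18 - 293 = -311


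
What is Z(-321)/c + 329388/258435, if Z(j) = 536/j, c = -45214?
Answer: 265598620024/208380361605 ≈ 1.2746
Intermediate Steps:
Z(-321)/c + 329388/258435 = (536/(-321))/(-45214) + 329388/258435 = (536*(-1/321))*(-1/45214) + 329388*(1/258435) = -536/321*(-1/45214) + 109796/86145 = 268/7256847 + 109796/86145 = 265598620024/208380361605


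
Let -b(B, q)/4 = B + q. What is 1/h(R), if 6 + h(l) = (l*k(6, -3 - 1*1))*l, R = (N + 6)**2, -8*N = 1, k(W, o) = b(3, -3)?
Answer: -1/6 ≈ -0.16667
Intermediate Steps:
b(B, q) = -4*B - 4*q (b(B, q) = -4*(B + q) = -4*B - 4*q)
k(W, o) = 0 (k(W, o) = -4*3 - 4*(-3) = -12 + 12 = 0)
N = -1/8 (N = -1/8*1 = -1/8 ≈ -0.12500)
R = 2209/64 (R = (-1/8 + 6)**2 = (47/8)**2 = 2209/64 ≈ 34.516)
h(l) = -6 (h(l) = -6 + (l*0)*l = -6 + 0*l = -6 + 0 = -6)
1/h(R) = 1/(-6) = -1/6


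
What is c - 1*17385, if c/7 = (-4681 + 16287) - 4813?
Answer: 30166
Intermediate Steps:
c = 47551 (c = 7*((-4681 + 16287) - 4813) = 7*(11606 - 4813) = 7*6793 = 47551)
c - 1*17385 = 47551 - 1*17385 = 47551 - 17385 = 30166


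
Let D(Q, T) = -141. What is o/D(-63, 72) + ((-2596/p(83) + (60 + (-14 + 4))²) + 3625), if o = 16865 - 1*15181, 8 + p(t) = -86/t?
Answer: 37602041/5875 ≈ 6400.3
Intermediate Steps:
p(t) = -8 - 86/t
o = 1684 (o = 16865 - 15181 = 1684)
o/D(-63, 72) + ((-2596/p(83) + (60 + (-14 + 4))²) + 3625) = 1684/(-141) + ((-2596/(-8 - 86/83) + (60 + (-14 + 4))²) + 3625) = 1684*(-1/141) + ((-2596/(-8 - 86*1/83) + (60 - 10)²) + 3625) = -1684/141 + ((-2596/(-8 - 86/83) + 50²) + 3625) = -1684/141 + ((-2596/(-750/83) + 2500) + 3625) = -1684/141 + ((-2596*(-83/750) + 2500) + 3625) = -1684/141 + ((107734/375 + 2500) + 3625) = -1684/141 + (1045234/375 + 3625) = -1684/141 + 2404609/375 = 37602041/5875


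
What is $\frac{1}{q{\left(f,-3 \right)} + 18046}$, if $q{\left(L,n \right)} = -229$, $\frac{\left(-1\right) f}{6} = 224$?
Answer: $\frac{1}{17817} \approx 5.6126 \cdot 10^{-5}$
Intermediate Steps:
$f = -1344$ ($f = \left(-6\right) 224 = -1344$)
$\frac{1}{q{\left(f,-3 \right)} + 18046} = \frac{1}{-229 + 18046} = \frac{1}{17817}$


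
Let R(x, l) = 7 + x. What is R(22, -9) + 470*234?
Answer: 110009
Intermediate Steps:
R(22, -9) + 470*234 = (7 + 22) + 470*234 = 29 + 109980 = 110009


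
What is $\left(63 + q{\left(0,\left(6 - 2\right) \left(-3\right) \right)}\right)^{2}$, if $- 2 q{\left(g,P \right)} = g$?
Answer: $3969$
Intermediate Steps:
$q{\left(g,P \right)} = - \frac{g}{2}$
$\left(63 + q{\left(0,\left(6 - 2\right) \left(-3\right) \right)}\right)^{2} = \left(63 - 0\right)^{2} = \left(63 + 0\right)^{2} = 63^{2} = 3969$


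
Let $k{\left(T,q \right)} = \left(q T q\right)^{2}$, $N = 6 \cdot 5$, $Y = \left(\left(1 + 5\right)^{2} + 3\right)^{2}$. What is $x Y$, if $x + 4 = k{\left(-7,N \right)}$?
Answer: $60368483916$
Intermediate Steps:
$Y = 1521$ ($Y = \left(6^{2} + 3\right)^{2} = \left(36 + 3\right)^{2} = 39^{2} = 1521$)
$N = 30$
$k{\left(T,q \right)} = T^{2} q^{4}$ ($k{\left(T,q \right)} = \left(T q q\right)^{2} = \left(T q^{2}\right)^{2} = T^{2} q^{4}$)
$x = 39689996$ ($x = -4 + \left(-7\right)^{2} \cdot 30^{4} = -4 + 49 \cdot 810000 = -4 + 39690000 = 39689996$)
$x Y = 39689996 \cdot 1521 = 60368483916$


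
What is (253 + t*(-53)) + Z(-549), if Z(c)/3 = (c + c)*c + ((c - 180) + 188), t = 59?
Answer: 1803909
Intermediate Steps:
Z(c) = 24 + 3*c + 6*c² (Z(c) = 3*((c + c)*c + ((c - 180) + 188)) = 3*((2*c)*c + ((-180 + c) + 188)) = 3*(2*c² + (8 + c)) = 3*(8 + c + 2*c²) = 24 + 3*c + 6*c²)
(253 + t*(-53)) + Z(-549) = (253 + 59*(-53)) + (24 + 3*(-549) + 6*(-549)²) = (253 - 3127) + (24 - 1647 + 6*301401) = -2874 + (24 - 1647 + 1808406) = -2874 + 1806783 = 1803909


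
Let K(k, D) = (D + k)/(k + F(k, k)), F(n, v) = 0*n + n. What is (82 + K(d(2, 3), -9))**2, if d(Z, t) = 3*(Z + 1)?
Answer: 6724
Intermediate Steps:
d(Z, t) = 3 + 3*Z (d(Z, t) = 3*(1 + Z) = 3 + 3*Z)
F(n, v) = n (F(n, v) = 0 + n = n)
K(k, D) = (D + k)/(2*k) (K(k, D) = (D + k)/(k + k) = (D + k)/((2*k)) = (D + k)*(1/(2*k)) = (D + k)/(2*k))
(82 + K(d(2, 3), -9))**2 = (82 + (-9 + (3 + 3*2))/(2*(3 + 3*2)))**2 = (82 + (-9 + (3 + 6))/(2*(3 + 6)))**2 = (82 + (1/2)*(-9 + 9)/9)**2 = (82 + (1/2)*(1/9)*0)**2 = (82 + 0)**2 = 82**2 = 6724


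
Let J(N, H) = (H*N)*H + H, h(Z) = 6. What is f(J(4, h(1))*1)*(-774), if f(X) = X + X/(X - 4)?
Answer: -8533350/73 ≈ -1.1690e+5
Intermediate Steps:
J(N, H) = H + N*H**2 (J(N, H) = N*H**2 + H = H + N*H**2)
f(X) = X + X/(-4 + X)
f(J(4, h(1))*1)*(-774) = (((6*(1 + 6*4))*1)*(-3 + (6*(1 + 6*4))*1)/(-4 + (6*(1 + 6*4))*1))*(-774) = (((6*(1 + 24))*1)*(-3 + (6*(1 + 24))*1)/(-4 + (6*(1 + 24))*1))*(-774) = (((6*25)*1)*(-3 + (6*25)*1)/(-4 + (6*25)*1))*(-774) = ((150*1)*(-3 + 150*1)/(-4 + 150*1))*(-774) = (150*(-3 + 150)/(-4 + 150))*(-774) = (150*147/146)*(-774) = (150*(1/146)*147)*(-774) = (11025/73)*(-774) = -8533350/73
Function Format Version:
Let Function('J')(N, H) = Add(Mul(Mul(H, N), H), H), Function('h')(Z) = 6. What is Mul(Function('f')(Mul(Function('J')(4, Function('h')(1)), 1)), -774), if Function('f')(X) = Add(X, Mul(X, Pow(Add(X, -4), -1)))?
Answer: Rational(-8533350, 73) ≈ -1.1690e+5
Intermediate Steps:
Function('J')(N, H) = Add(H, Mul(N, Pow(H, 2))) (Function('J')(N, H) = Add(Mul(N, Pow(H, 2)), H) = Add(H, Mul(N, Pow(H, 2))))
Function('f')(X) = Add(X, Mul(X, Pow(Add(-4, X), -1)))
Mul(Function('f')(Mul(Function('J')(4, Function('h')(1)), 1)), -774) = Mul(Mul(Mul(Mul(6, Add(1, Mul(6, 4))), 1), Pow(Add(-4, Mul(Mul(6, Add(1, Mul(6, 4))), 1)), -1), Add(-3, Mul(Mul(6, Add(1, Mul(6, 4))), 1))), -774) = Mul(Mul(Mul(Mul(6, Add(1, 24)), 1), Pow(Add(-4, Mul(Mul(6, Add(1, 24)), 1)), -1), Add(-3, Mul(Mul(6, Add(1, 24)), 1))), -774) = Mul(Mul(Mul(Mul(6, 25), 1), Pow(Add(-4, Mul(Mul(6, 25), 1)), -1), Add(-3, Mul(Mul(6, 25), 1))), -774) = Mul(Mul(Mul(150, 1), Pow(Add(-4, Mul(150, 1)), -1), Add(-3, Mul(150, 1))), -774) = Mul(Mul(150, Pow(Add(-4, 150), -1), Add(-3, 150)), -774) = Mul(Mul(150, Pow(146, -1), 147), -774) = Mul(Mul(150, Rational(1, 146), 147), -774) = Mul(Rational(11025, 73), -774) = Rational(-8533350, 73)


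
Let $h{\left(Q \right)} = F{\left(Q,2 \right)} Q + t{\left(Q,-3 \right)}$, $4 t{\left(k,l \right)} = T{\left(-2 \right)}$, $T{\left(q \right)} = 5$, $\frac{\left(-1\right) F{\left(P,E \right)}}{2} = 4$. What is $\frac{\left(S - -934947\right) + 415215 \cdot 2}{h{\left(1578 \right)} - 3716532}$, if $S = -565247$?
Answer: $- \frac{4800520}{14916619} \approx -0.32182$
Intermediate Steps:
$F{\left(P,E \right)} = -8$ ($F{\left(P,E \right)} = \left(-2\right) 4 = -8$)
$t{\left(k,l \right)} = \frac{5}{4}$ ($t{\left(k,l \right)} = \frac{1}{4} \cdot 5 = \frac{5}{4}$)
$h{\left(Q \right)} = \frac{5}{4} - 8 Q$ ($h{\left(Q \right)} = - 8 Q + \frac{5}{4} = \frac{5}{4} - 8 Q$)
$\frac{\left(S - -934947\right) + 415215 \cdot 2}{h{\left(1578 \right)} - 3716532} = \frac{\left(-565247 - -934947\right) + 415215 \cdot 2}{\left(\frac{5}{4} - 12624\right) - 3716532} = \frac{\left(-565247 + 934947\right) + 830430}{\left(\frac{5}{4} - 12624\right) - 3716532} = \frac{369700 + 830430}{- \frac{50491}{4} - 3716532} = \frac{1200130}{- \frac{14916619}{4}} = 1200130 \left(- \frac{4}{14916619}\right) = - \frac{4800520}{14916619}$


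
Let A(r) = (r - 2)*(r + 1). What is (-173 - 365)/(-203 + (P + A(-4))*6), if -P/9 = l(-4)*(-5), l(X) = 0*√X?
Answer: 538/95 ≈ 5.6632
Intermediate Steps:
l(X) = 0
P = 0 (P = -0*(-5) = -9*0 = 0)
A(r) = (1 + r)*(-2 + r) (A(r) = (-2 + r)*(1 + r) = (1 + r)*(-2 + r))
(-173 - 365)/(-203 + (P + A(-4))*6) = (-173 - 365)/(-203 + (0 + (-2 + (-4)² - 1*(-4)))*6) = -538/(-203 + (0 + (-2 + 16 + 4))*6) = -538/(-203 + (0 + 18)*6) = -538/(-203 + 18*6) = -538/(-203 + 108) = -538/(-95) = -538*(-1/95) = 538/95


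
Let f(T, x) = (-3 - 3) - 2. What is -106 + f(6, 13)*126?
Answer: -1114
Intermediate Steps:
f(T, x) = -8 (f(T, x) = -6 - 2 = -8)
-106 + f(6, 13)*126 = -106 - 8*126 = -106 - 1008 = -1114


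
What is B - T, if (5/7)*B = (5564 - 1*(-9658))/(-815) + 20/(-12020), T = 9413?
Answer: -23117187634/2449075 ≈ -9439.2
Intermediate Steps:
B = -64044659/2449075 (B = 7*((5564 - 1*(-9658))/(-815) + 20/(-12020))/5 = 7*((5564 + 9658)*(-1/815) + 20*(-1/12020))/5 = 7*(15222*(-1/815) - 1/601)/5 = 7*(-15222/815 - 1/601)/5 = (7/5)*(-9149237/489815) = -64044659/2449075 ≈ -26.151)
B - T = -64044659/2449075 - 1*9413 = -64044659/2449075 - 9413 = -23117187634/2449075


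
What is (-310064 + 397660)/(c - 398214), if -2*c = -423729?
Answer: -175192/372699 ≈ -0.47006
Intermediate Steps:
c = 423729/2 (c = -½*(-423729) = 423729/2 ≈ 2.1186e+5)
(-310064 + 397660)/(c - 398214) = (-310064 + 397660)/(423729/2 - 398214) = 87596/(-372699/2) = 87596*(-2/372699) = -175192/372699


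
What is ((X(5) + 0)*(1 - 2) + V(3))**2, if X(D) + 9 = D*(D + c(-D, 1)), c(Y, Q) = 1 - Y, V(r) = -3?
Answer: 2401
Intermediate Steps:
X(D) = -9 + D*(1 + 2*D) (X(D) = -9 + D*(D + (1 - (-1)*D)) = -9 + D*(D + (1 + D)) = -9 + D*(1 + 2*D))
((X(5) + 0)*(1 - 2) + V(3))**2 = (((-9 + 5 + 2*5**2) + 0)*(1 - 2) - 3)**2 = (((-9 + 5 + 2*25) + 0)*(-1) - 3)**2 = (((-9 + 5 + 50) + 0)*(-1) - 3)**2 = ((46 + 0)*(-1) - 3)**2 = (46*(-1) - 3)**2 = (-46 - 3)**2 = (-49)**2 = 2401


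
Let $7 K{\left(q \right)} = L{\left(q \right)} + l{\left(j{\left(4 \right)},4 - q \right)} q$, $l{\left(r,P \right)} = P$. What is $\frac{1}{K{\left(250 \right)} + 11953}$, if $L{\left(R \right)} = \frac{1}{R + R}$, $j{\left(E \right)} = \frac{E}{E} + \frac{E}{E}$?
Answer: $\frac{500}{1583643} \approx 0.00031573$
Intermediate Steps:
$j{\left(E \right)} = 2$ ($j{\left(E \right)} = 1 + 1 = 2$)
$L{\left(R \right)} = \frac{1}{2 R}$
$K{\left(q \right)} = \frac{1}{14 q} + \frac{q \left(4 - q\right)}{7}$ ($K{\left(q \right)} = \frac{\frac{1}{2 q} + \left(4 - q\right) q}{7} = \frac{\frac{1}{2 q} + q \left(4 - q\right)}{7} = \frac{1}{14 q} + \frac{q \left(4 - q\right)}{7}$)
$\frac{1}{K{\left(250 \right)} + 11953} = \frac{1}{\frac{1 + 2 \cdot 250^{2} \left(4 - 250\right)}{14 \cdot 250} + 11953} = \frac{1}{\frac{1}{14} \cdot \frac{1}{250} \left(1 + 2 \cdot 62500 \left(4 - 250\right)\right) + 11953} = \frac{1}{\frac{1}{14} \cdot \frac{1}{250} \left(1 + 2 \cdot 62500 \left(-246\right)\right) + 11953} = \frac{1}{\frac{1}{14} \cdot \frac{1}{250} \left(1 - 30750000\right) + 11953} = \frac{1}{\frac{1}{14} \cdot \frac{1}{250} \left(-30749999\right) + 11953} = \frac{1}{- \frac{4392857}{500} + 11953} = \frac{1}{\frac{1583643}{500}} = \frac{500}{1583643}$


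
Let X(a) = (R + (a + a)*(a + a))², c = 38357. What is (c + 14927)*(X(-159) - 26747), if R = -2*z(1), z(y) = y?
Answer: 544862582787908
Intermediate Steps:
R = -2 (R = -2*1 = -2)
X(a) = (-2 + 4*a²)² (X(a) = (-2 + (a + a)*(a + a))² = (-2 + (2*a)*(2*a))² = (-2 + 4*a²)²)
(c + 14927)*(X(-159) - 26747) = (38357 + 14927)*(4*(-1 + 2*(-159)²)² - 26747) = 53284*(4*(-1 + 2*25281)² - 26747) = 53284*(4*(-1 + 50562)² - 26747) = 53284*(4*50561² - 26747) = 53284*(4*2556414721 - 26747) = 53284*(10225658884 - 26747) = 53284*10225632137 = 544862582787908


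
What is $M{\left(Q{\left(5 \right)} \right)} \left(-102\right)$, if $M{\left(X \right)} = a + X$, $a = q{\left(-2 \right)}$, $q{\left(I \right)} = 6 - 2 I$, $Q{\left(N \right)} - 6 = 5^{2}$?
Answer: $-4182$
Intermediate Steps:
$Q{\left(N \right)} = 31$ ($Q{\left(N \right)} = 6 + 5^{2} = 6 + 25 = 31$)
$a = 10$ ($a = 6 - -4 = 6 + 4 = 10$)
$M{\left(X \right)} = 10 + X$
$M{\left(Q{\left(5 \right)} \right)} \left(-102\right) = \left(10 + 31\right) \left(-102\right) = 41 \left(-102\right) = -4182$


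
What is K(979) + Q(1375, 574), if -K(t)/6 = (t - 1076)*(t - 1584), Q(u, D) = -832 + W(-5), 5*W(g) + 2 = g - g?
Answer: -1764712/5 ≈ -3.5294e+5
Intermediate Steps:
W(g) = -⅖ (W(g) = -⅖ + (g - g)/5 = -⅖ + (⅕)*0 = -⅖ + 0 = -⅖)
Q(u, D) = -4162/5 (Q(u, D) = -832 - ⅖ = -4162/5)
K(t) = -6*(-1584 + t)*(-1076 + t) (K(t) = -6*(t - 1076)*(t - 1584) = -6*(-1076 + t)*(-1584 + t) = -6*(-1584 + t)*(-1076 + t))
K(979) + Q(1375, 574) = (-10226304 - 6*979² + 15960*979) - 4162/5 = (-10226304 - 6*958441 + 15624840) - 4162/5 = (-10226304 - 5750646 + 15624840) - 4162/5 = -352110 - 4162/5 = -1764712/5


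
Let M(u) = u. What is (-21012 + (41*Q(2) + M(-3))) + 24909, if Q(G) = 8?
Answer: 4222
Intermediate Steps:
(-21012 + (41*Q(2) + M(-3))) + 24909 = (-21012 + (41*8 - 3)) + 24909 = (-21012 + (328 - 3)) + 24909 = (-21012 + 325) + 24909 = -20687 + 24909 = 4222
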